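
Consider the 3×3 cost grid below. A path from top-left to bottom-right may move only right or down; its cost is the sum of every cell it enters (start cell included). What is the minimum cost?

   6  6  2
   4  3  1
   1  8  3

Take (0,0) -> (1,0) -> (1,1) -> (1,2) -> (2,2) for a total of 6 + 4 + 3 + 1 + 3 = 17.
For comparison, the top-then-right route costs 18.

17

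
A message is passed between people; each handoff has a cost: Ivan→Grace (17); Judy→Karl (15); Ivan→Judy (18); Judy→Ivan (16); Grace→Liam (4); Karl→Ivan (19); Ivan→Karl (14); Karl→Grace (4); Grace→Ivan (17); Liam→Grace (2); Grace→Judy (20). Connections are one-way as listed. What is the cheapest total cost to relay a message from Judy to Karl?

15

Candidate routes:
Judy - Karl: 15
Judy - Ivan - Karl: 16 + 14 = 30
Best route has total 15.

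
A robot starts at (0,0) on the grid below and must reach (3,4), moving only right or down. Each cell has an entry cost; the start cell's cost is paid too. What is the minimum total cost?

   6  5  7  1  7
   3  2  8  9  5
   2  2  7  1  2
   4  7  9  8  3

Cheapest: r0c0 -> r1c0 -> r1c1 -> r2c1 -> r2c2 -> r2c3 -> r2c4 -> r3c4
  6 + 3 + 2 + 2 + 7 + 1 + 2 + 3 = 26
(Top row then right column would cost 36.)

26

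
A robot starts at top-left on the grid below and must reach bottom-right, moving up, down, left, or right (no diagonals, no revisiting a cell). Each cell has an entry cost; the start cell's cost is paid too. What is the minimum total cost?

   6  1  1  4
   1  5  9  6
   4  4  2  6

23

Best path: (0,0) (1,0) (2,0) (2,1) (2,2) (2,3)
Cost: 6 + 1 + 4 + 4 + 2 + 6 = 23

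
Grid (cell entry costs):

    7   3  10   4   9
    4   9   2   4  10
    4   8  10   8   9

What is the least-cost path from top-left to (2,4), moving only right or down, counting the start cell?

Best path: (0,0) → (0,1) → (1,1) → (1,2) → (1,3) → (2,3) → (2,4)
Cost: 7 + 3 + 9 + 2 + 4 + 8 + 9 = 42
For comparison, the top-then-right route costs 52.

42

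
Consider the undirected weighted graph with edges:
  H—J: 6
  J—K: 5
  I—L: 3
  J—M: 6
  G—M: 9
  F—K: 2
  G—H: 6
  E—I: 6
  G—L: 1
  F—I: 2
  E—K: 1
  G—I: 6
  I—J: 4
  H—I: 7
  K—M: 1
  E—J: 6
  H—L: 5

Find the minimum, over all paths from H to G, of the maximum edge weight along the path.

5

Some routes from H to G:
H - L - I - G: max(5, 3, 6) = 6
H - G: max(6) = 6
H - L - G: max(5, 1) = 5
H - J - K - F - I - G: max(6, 5, 2, 2, 6) = 6
H - J - K - F - I - L - G: max(6, 5, 2, 2, 3, 1) = 6
The minimum achievable maximum is 5.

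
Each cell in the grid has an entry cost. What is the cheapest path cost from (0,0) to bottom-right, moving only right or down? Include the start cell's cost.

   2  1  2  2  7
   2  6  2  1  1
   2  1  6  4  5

Take [0,0] [0,1] [0,2] [0,3] [1,3] [1,4] [2,4] for a total of 2 + 1 + 2 + 2 + 1 + 1 + 5 = 14.
(Top row then right column would cost 20.)

14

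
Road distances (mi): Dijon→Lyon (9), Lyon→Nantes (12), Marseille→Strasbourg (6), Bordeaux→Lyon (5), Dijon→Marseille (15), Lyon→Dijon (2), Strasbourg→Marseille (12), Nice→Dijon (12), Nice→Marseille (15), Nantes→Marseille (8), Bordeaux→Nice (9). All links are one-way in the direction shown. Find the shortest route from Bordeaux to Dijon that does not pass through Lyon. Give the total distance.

Candidate routes:
Bordeaux - Nice - Dijon: 9 + 12 = 21
Shortest: 21 mi.

21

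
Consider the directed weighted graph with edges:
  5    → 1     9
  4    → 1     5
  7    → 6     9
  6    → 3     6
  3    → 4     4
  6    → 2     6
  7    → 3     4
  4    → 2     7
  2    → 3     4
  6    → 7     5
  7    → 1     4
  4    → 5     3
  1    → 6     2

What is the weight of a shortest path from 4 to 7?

12

Candidate routes:
4→5→1→6→7: 3 + 9 + 2 + 5 = 19
4→1→6→7: 5 + 2 + 5 = 12
Shortest: 12.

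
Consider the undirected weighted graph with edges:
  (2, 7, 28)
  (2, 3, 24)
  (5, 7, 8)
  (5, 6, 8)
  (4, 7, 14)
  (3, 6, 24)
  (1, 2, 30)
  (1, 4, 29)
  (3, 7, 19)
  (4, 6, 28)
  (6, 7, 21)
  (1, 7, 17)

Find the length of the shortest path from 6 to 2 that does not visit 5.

48

Comparing a few candidate routes:
6 -> 7 -> 2: 21 + 28 = 49
6 -> 7 -> 3 -> 2: 21 + 19 + 24 = 64
6 -> 4 -> 7 -> 2: 28 + 14 + 28 = 70
6 -> 3 -> 2: 24 + 24 = 48
6 -> 7 -> 1 -> 2: 21 + 17 + 30 = 68
The minimum is 48.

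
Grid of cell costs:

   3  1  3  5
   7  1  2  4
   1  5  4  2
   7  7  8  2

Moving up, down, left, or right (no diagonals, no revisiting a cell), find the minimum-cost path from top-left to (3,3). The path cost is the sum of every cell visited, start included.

15

Cheapest: [0,0] → [0,1] → [1,1] → [1,2] → [1,3] → [2,3] → [3,3]
  3 + 1 + 1 + 2 + 4 + 2 + 2 = 15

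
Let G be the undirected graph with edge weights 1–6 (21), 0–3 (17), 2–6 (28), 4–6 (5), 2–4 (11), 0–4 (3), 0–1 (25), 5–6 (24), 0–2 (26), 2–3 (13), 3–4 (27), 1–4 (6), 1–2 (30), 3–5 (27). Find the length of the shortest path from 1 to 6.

11

A few of the 1→6 routes:
1 - 4 - 6: 6 + 5 = 11
1 - 4 - 2 - 6: 6 + 11 + 28 = 45
1 - 0 - 4 - 6: 25 + 3 + 5 = 33
1 - 6: 21
1 - 2 - 4 - 6: 30 + 11 + 5 = 46
Best route has total 11.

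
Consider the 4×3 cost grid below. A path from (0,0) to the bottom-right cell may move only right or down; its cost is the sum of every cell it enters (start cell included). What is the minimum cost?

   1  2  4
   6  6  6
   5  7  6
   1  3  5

21

One optimal route is r0c0 → r1c0 → r2c0 → r3c0 → r3c1 → r3c2.
Its cost is 1 + 6 + 5 + 1 + 3 + 5 = 21.
(Top row then right column would cost 24.)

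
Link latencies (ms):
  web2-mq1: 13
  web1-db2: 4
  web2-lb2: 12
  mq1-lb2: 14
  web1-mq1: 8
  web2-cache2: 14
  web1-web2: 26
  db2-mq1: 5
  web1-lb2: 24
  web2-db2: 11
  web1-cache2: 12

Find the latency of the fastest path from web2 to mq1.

13

Checking several routes:
web2 → lb2 → mq1: 12 + 14 = 26
web2 → db2 → mq1: 11 + 5 = 16
web2 → db2 → web1 → mq1: 11 + 4 + 8 = 23
web2 → mq1: 13
Best route has total 13 ms.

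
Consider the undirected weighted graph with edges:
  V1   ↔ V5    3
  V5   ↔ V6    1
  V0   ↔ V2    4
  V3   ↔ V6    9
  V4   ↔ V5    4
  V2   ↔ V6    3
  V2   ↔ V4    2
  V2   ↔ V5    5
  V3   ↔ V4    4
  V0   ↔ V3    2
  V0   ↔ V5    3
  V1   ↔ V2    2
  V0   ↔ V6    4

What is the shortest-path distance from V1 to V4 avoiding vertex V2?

7

Checking several routes:
V1 -> V5 -> V6 -> V0 -> V3 -> V4: 3 + 1 + 4 + 2 + 4 = 14
V1 -> V5 -> V0 -> V3 -> V4: 3 + 3 + 2 + 4 = 12
V1 -> V5 -> V6 -> V3 -> V4: 3 + 1 + 9 + 4 = 17
V1 -> V5 -> V4: 3 + 4 = 7
Best route has total 7.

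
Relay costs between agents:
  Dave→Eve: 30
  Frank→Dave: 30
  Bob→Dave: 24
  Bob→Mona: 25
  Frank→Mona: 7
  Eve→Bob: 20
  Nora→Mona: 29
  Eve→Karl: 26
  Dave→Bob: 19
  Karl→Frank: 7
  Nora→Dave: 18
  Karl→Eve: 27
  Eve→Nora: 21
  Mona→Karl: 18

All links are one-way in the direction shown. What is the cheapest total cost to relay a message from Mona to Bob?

65

Some routes from Mona to Bob:
Mona-Karl-Eve-Bob: 18 + 27 + 20 = 65
Mona-Karl-Eve-Nora-Dave-Bob: 18 + 27 + 21 + 18 + 19 = 103
Mona-Karl-Frank-Dave-Bob: 18 + 7 + 30 + 19 = 74
Shortest: 65.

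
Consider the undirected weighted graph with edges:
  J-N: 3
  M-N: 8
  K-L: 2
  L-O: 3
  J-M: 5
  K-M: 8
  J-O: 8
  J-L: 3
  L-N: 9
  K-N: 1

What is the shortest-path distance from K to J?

Checking several routes:
K → L → J: 2 + 3 = 5
K → M → J: 8 + 5 = 13
K → L → O → J: 2 + 3 + 8 = 13
K → N → J: 1 + 3 = 4
K → N → L → J: 1 + 9 + 3 = 13
The minimum is 4.

4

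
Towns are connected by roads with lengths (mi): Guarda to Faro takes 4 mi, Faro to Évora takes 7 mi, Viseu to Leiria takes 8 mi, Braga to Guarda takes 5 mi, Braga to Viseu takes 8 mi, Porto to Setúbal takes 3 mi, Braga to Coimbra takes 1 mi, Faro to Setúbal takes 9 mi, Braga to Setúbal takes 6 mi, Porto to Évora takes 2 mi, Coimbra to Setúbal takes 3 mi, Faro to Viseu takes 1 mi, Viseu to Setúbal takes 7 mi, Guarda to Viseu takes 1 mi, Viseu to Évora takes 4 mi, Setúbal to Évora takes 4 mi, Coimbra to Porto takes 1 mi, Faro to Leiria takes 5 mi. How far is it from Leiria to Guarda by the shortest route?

Some routes from Leiria to Guarda:
Leiria→Viseu→Faro→Guarda: 8 + 1 + 4 = 13
Leiria→Faro→Viseu→Guarda: 5 + 1 + 1 = 7
Leiria→Viseu→Guarda: 8 + 1 = 9
Leiria→Faro→Guarda: 5 + 4 = 9
Best route has total 7 mi.

7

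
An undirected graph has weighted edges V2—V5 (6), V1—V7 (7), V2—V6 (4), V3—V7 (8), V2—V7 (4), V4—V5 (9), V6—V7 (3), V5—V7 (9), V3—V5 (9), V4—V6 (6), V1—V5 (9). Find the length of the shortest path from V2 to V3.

12

Some routes from V2 to V3:
V2 - V7 - V3: 4 + 8 = 12
V2 - V6 - V7 - V3: 4 + 3 + 8 = 15
V2 - V5 - V3: 6 + 9 = 15
V2 - V7 - V5 - V3: 4 + 9 + 9 = 22
V2 - V5 - V7 - V3: 6 + 9 + 8 = 23
The minimum is 12.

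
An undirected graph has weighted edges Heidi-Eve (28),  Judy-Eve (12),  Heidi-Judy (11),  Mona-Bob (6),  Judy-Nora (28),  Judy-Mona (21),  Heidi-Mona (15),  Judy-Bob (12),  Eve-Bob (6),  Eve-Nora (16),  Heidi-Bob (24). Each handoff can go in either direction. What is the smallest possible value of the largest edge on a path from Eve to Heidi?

12

A few of the Eve→Heidi routes:
Eve -> Judy -> Heidi: max(12, 11) = 12
Eve -> Judy -> Bob -> Mona -> Heidi: max(12, 12, 6, 15) = 15
Eve -> Bob -> Judy -> Heidi: max(6, 12, 11) = 12
The minimum achievable maximum is 12.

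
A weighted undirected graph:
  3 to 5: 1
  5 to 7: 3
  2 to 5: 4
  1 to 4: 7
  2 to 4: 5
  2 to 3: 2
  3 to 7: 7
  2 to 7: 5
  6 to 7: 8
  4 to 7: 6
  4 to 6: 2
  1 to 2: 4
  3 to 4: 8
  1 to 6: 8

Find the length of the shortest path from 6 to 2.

7

Comparing a few candidate routes:
6-4-3-2: 2 + 8 + 2 = 12
6-4-2: 2 + 5 = 7
6-7-2: 8 + 5 = 13
6-4-1-2: 2 + 7 + 4 = 13
6-1-2: 8 + 4 = 12
6-4-7-2: 2 + 6 + 5 = 13
Shortest: 7.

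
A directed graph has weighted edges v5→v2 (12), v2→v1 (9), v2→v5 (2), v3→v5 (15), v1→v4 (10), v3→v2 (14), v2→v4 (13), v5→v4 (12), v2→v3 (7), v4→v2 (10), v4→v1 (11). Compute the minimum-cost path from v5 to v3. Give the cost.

19

Paths from v5 to v3:
v5 - v4 - v2 - v3: 12 + 10 + 7 = 29
v5 - v2 - v3: 12 + 7 = 19
The minimum is 19.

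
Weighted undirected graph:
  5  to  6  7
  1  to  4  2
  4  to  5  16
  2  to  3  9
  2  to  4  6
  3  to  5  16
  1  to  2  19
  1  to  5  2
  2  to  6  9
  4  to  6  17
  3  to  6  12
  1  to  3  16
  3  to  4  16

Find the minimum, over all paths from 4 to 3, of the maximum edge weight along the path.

9

Comparing a few candidate routes:
4 → 5 → 6 → 3: max(16, 7, 12) = 16
4 → 5 → 3: max(16, 16) = 16
4 → 1 → 5 → 6 → 3: max(2, 2, 7, 12) = 12
4 → 2 → 3: max(6, 9) = 9
4 → 1 → 5 → 6 → 2 → 3: max(2, 2, 7, 9, 9) = 9
4 → 2 → 6 → 3: max(6, 9, 12) = 12
Smallest bottleneck: 9.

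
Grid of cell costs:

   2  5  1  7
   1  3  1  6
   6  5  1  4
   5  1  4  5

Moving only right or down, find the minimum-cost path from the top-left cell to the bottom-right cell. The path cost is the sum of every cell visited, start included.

Best path: [0,0] [1,0] [1,1] [1,2] [2,2] [2,3] [3,3]
Cost: 2 + 1 + 3 + 1 + 1 + 4 + 5 = 17
For comparison, the top-then-right route costs 30.

17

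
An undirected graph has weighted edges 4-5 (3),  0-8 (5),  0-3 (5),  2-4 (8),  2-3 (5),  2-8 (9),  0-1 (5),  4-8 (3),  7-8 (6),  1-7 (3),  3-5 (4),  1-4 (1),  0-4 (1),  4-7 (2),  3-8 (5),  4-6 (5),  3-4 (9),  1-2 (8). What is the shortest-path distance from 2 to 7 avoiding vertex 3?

Checking several routes:
2→4→1→7: 8 + 1 + 3 = 12
2→8→7: 9 + 6 = 15
2→1→4→7: 8 + 1 + 2 = 11
2→1→7: 8 + 3 = 11
2→8→4→7: 9 + 3 + 2 = 14
2→4→7: 8 + 2 = 10
Shortest: 10.

10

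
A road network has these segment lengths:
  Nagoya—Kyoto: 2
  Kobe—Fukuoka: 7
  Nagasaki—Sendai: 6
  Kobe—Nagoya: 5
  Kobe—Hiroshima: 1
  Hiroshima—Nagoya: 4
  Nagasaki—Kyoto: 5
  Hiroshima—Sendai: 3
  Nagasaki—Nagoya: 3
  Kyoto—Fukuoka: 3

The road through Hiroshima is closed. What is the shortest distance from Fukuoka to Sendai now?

14

Routes from Fukuoka to Sendai avoiding Hiroshima:
Fukuoka - Kyoto - Nagoya - Nagasaki - Sendai: 3 + 2 + 3 + 6 = 14
Fukuoka - Kobe - Nagoya - Kyoto - Nagasaki - Sendai: 7 + 5 + 2 + 5 + 6 = 25
Fukuoka - Kobe - Nagoya - Nagasaki - Sendai: 7 + 5 + 3 + 6 = 21
Fukuoka - Kyoto - Nagasaki - Sendai: 3 + 5 + 6 = 14
The minimum is 14.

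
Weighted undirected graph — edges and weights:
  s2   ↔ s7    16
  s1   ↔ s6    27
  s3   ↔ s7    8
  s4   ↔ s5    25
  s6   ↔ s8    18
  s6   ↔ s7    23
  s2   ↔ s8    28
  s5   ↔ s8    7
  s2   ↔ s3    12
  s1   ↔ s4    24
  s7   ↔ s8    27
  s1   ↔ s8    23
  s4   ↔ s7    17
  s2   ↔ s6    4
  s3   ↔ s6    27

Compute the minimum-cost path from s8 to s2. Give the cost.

22

Checking several routes:
s8 → s6 → s2: 18 + 4 = 22
s8 → s7 → s2: 27 + 16 = 43
s8 → s7 → s3 → s2: 27 + 8 + 12 = 47
s8 → s2: 28
The minimum is 22.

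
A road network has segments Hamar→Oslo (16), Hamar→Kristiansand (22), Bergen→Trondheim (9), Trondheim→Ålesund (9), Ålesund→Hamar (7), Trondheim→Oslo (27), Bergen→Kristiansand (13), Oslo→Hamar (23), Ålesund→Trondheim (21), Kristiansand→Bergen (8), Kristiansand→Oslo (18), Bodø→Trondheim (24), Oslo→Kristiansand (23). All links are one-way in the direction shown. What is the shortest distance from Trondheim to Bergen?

46

Some routes from Trondheim to Bergen:
Trondheim-Ålesund-Hamar-Kristiansand-Bergen: 9 + 7 + 22 + 8 = 46
Trondheim-Oslo-Kristiansand-Bergen: 27 + 23 + 8 = 58
Trondheim-Ålesund-Hamar-Oslo-Kristiansand-Bergen: 9 + 7 + 16 + 23 + 8 = 63
Shortest: 46 mi.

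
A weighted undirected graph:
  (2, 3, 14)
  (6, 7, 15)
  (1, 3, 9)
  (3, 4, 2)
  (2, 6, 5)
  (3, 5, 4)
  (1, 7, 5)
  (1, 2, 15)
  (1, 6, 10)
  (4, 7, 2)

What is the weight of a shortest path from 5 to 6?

Some routes from 5 to 6:
5→3→2→6: 4 + 14 + 5 = 23
5→3→4→7→1→6: 4 + 2 + 2 + 5 + 10 = 23
5→3→1→6: 4 + 9 + 10 = 23
5→3→4→7→6: 4 + 2 + 2 + 15 = 23
Shortest: 23.

23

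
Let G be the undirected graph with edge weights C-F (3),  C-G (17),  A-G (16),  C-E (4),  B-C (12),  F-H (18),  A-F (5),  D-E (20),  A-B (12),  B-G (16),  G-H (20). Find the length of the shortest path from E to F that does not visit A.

Routes from E to F avoiding A:
E-C-B-G-H-F: 4 + 12 + 16 + 20 + 18 = 70
E-C-F: 4 + 3 = 7
E-C-G-H-F: 4 + 17 + 20 + 18 = 59
Shortest: 7.

7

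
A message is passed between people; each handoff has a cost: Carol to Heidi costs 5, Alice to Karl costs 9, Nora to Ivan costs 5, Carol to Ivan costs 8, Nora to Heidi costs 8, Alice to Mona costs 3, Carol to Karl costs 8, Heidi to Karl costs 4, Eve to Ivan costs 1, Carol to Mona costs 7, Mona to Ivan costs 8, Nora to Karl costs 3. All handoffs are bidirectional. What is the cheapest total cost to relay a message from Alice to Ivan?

A few of the Alice→Ivan routes:
Alice→Mona→Ivan: 3 + 8 = 11
Alice→Karl→Nora→Ivan: 9 + 3 + 5 = 17
Alice→Mona→Carol→Ivan: 3 + 7 + 8 = 18
Best route has total 11.

11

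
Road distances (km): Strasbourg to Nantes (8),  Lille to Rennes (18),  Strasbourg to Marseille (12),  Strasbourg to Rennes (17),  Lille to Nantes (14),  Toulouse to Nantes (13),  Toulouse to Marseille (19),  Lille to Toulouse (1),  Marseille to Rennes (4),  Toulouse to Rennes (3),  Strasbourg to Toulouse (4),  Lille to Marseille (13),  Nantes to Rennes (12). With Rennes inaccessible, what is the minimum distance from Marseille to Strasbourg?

12

Comparing a few candidate routes:
Marseille -> Strasbourg: 12
Marseille -> Lille -> Nantes -> Strasbourg: 13 + 14 + 8 = 35
Marseille -> Lille -> Toulouse -> Nantes -> Strasbourg: 13 + 1 + 13 + 8 = 35
Marseille -> Lille -> Toulouse -> Strasbourg: 13 + 1 + 4 = 18
Marseille -> Toulouse -> Strasbourg: 19 + 4 = 23
Shortest: 12 km.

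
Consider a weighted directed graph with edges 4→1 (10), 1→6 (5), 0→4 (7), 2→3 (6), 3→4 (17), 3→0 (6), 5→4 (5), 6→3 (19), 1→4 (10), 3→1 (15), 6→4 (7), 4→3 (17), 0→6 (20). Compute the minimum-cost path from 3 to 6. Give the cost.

Paths from 3 to 6:
3 -> 1 -> 6: 15 + 5 = 20
3 -> 0 -> 6: 6 + 20 = 26
3 -> 0 -> 4 -> 1 -> 6: 6 + 7 + 10 + 5 = 28
3 -> 4 -> 1 -> 6: 17 + 10 + 5 = 32
The minimum is 20.

20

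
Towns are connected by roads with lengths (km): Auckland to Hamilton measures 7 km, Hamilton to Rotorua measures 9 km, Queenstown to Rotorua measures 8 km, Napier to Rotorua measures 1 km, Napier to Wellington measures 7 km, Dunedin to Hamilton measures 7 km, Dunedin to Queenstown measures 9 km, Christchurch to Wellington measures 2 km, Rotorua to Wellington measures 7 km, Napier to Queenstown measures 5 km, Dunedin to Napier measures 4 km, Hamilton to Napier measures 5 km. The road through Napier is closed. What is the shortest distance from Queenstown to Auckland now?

Routes from Queenstown to Auckland avoiding Napier:
Queenstown→Dunedin→Hamilton→Auckland: 9 + 7 + 7 = 23
Queenstown→Rotorua→Hamilton→Auckland: 8 + 9 + 7 = 24
Best route has total 23 km.

23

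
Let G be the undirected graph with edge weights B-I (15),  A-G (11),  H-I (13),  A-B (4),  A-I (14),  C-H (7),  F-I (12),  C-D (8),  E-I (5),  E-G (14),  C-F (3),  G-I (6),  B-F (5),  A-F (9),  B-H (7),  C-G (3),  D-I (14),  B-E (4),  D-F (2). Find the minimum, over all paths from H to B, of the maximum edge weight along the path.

A few of the H→B routes:
H-C-F-B: max(7, 3, 5) = 7
H-C-G-I-E-B: max(7, 3, 6, 5, 4) = 7
H-B: max(7) = 7
Best route has worst link 7.

7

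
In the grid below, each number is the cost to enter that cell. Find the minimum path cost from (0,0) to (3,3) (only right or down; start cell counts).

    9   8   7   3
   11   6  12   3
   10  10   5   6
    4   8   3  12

Take (0,0) (0,1) (0,2) (0,3) (1,3) (2,3) (3,3) for a total of 9 + 8 + 7 + 3 + 3 + 6 + 12 = 48.

48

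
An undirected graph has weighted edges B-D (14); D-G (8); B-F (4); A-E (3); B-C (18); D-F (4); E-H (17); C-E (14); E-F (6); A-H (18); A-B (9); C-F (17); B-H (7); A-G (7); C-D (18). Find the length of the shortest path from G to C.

24

Checking several routes:
G → D → C: 8 + 18 = 26
G → A → E → F → C: 7 + 3 + 6 + 17 = 33
G → A → E → C: 7 + 3 + 14 = 24
G → D → F → C: 8 + 4 + 17 = 29
G → D → F → E → C: 8 + 4 + 6 + 14 = 32
The minimum is 24.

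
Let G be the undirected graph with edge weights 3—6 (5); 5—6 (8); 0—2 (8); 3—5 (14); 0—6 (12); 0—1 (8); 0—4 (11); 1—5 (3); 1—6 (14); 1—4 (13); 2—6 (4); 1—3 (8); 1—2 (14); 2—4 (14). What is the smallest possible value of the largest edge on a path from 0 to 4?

11

Some routes from 0 to 4:
0 -> 6 -> 3 -> 1 -> 4: max(12, 5, 8, 13) = 13
0 -> 6 -> 5 -> 1 -> 4: max(12, 8, 3, 13) = 13
0 -> 4: max(11) = 11
Smallest bottleneck: 11.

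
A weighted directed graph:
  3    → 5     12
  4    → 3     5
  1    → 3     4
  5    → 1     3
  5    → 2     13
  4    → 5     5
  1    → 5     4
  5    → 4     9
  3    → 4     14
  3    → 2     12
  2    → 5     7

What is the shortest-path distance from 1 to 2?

Routes from 1 to 2:
1 → 5 → 2: 4 + 13 = 17
1 → 3 → 2: 4 + 12 = 16
1 → 5 → 4 → 3 → 2: 4 + 9 + 5 + 12 = 30
1 → 3 → 5 → 2: 4 + 12 + 13 = 29
1 → 3 → 4 → 5 → 2: 4 + 14 + 5 + 13 = 36
Best route has total 16.

16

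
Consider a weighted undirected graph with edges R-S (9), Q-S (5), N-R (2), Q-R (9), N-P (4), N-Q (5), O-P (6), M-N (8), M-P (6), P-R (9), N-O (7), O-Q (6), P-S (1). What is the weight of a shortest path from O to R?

9

Some routes from O to R:
O→P→N→R: 6 + 4 + 2 = 12
O→N→R: 7 + 2 = 9
O→P→R: 6 + 9 = 15
O→Q→N→R: 6 + 5 + 2 = 13
Shortest: 9.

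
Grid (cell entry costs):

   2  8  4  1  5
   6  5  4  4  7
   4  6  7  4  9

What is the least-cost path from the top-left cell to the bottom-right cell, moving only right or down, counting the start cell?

32

Cheapest: (0,0) (0,1) (0,2) (0,3) (1,3) (2,3) (2,4)
  2 + 8 + 4 + 1 + 4 + 4 + 9 = 32
(Top row then right column would cost 36.)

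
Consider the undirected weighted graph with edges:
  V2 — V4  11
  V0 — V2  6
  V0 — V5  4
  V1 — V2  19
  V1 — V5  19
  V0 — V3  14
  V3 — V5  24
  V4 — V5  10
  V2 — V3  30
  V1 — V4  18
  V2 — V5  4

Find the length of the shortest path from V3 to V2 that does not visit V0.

28

A few of the V3→V2 routes:
V3 → V5 → V1 → V2: 24 + 19 + 19 = 62
V3 → V5 → V2: 24 + 4 = 28
V3 → V5 → V4 → V2: 24 + 10 + 11 = 45
V3 → V2: 30
Best route has total 28.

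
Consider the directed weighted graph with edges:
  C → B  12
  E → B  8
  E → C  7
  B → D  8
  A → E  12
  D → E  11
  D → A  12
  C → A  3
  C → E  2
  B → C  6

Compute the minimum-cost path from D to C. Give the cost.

Candidate routes:
D→A→E→C: 12 + 12 + 7 = 31
D→E→C: 11 + 7 = 18
D→A→E→B→C: 12 + 12 + 8 + 6 = 38
D→E→B→C: 11 + 8 + 6 = 25
Best route has total 18.

18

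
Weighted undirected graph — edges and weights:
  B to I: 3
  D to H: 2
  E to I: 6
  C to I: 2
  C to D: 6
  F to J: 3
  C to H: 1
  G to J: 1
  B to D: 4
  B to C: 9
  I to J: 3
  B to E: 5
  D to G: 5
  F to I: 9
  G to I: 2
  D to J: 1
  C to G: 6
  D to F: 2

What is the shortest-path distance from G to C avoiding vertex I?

Some routes from G to C avoiding I:
G → J → D → H → C: 1 + 1 + 2 + 1 = 5
G → J → D → C: 1 + 1 + 6 = 8
G → C: 6
G → D → H → C: 5 + 2 + 1 = 8
The minimum is 5.

5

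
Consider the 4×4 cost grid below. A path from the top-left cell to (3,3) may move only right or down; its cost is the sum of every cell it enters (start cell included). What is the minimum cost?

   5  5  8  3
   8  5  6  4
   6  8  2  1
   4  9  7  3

27

Cheapest: [0,0] → [0,1] → [1,1] → [1,2] → [2,2] → [2,3] → [3,3]
  5 + 5 + 5 + 6 + 2 + 1 + 3 = 27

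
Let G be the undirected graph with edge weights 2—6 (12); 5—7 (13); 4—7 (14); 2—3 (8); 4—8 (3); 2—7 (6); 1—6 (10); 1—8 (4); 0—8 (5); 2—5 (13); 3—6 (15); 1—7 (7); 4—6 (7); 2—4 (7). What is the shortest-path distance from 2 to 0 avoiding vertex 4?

Some routes from 2 to 0 avoiding 4:
2 → 3 → 6 → 1 → 8 → 0: 8 + 15 + 10 + 4 + 5 = 42
2 → 7 → 1 → 8 → 0: 6 + 7 + 4 + 5 = 22
2 → 6 → 1 → 8 → 0: 12 + 10 + 4 + 5 = 31
Shortest: 22.

22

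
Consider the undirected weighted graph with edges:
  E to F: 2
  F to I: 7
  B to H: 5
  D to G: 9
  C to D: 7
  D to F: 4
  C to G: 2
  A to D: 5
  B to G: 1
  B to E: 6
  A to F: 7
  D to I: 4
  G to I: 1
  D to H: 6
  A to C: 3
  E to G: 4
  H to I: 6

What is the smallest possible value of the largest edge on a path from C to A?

Comparing a few candidate routes:
C -> G -> B -> H -> I -> D -> A: max(2, 1, 5, 6, 4, 5) = 6
C -> G -> I -> D -> A: max(2, 1, 4, 5) = 5
C -> A: max(3) = 3
C -> G -> E -> F -> D -> A: max(2, 4, 2, 4, 5) = 5
C -> G -> B -> E -> F -> D -> A: max(2, 1, 6, 2, 4, 5) = 6
C -> G -> B -> H -> D -> A: max(2, 1, 5, 6, 5) = 6
Smallest bottleneck: 3.

3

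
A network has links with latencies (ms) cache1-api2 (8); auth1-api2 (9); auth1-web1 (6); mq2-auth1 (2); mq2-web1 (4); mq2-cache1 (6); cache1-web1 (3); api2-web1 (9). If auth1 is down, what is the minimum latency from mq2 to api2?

Candidate routes:
mq2-cache1-api2: 6 + 8 = 14
mq2-cache1-web1-api2: 6 + 3 + 9 = 18
mq2-web1-api2: 4 + 9 = 13
mq2-web1-cache1-api2: 4 + 3 + 8 = 15
Best route has total 13 ms.

13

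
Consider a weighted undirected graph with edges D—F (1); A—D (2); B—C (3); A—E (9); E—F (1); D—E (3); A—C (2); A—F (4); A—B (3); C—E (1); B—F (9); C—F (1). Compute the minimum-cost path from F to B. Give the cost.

Checking several routes:
F -> C -> A -> B: 1 + 2 + 3 = 6
F -> E -> C -> B: 1 + 1 + 3 = 5
F -> E -> C -> A -> B: 1 + 1 + 2 + 3 = 7
F -> C -> B: 1 + 3 = 4
F -> A -> B: 4 + 3 = 7
F -> D -> A -> B: 1 + 2 + 3 = 6
The minimum is 4.

4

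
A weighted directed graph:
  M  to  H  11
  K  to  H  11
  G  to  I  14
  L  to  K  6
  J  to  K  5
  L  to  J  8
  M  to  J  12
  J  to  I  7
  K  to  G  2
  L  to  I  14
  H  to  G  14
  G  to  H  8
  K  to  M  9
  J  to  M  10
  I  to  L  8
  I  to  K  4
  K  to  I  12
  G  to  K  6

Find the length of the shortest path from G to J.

Paths from G to J:
G - K - I - L - J: 6 + 12 + 8 + 8 = 34
G - I - K - M - J: 14 + 4 + 9 + 12 = 39
G - I - L - J: 14 + 8 + 8 = 30
G - K - M - J: 6 + 9 + 12 = 27
G - I - L - K - M - J: 14 + 8 + 6 + 9 + 12 = 49
Best route has total 27.

27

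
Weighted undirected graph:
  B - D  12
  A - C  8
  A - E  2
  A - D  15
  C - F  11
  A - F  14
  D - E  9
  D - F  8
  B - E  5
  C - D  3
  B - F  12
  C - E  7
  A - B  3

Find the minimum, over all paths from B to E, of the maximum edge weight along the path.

3

Comparing a few candidate routes:
B→A→C→F→D→E: max(3, 8, 11, 8, 9) = 11
B→E: max(5) = 5
B→A→E: max(3, 2) = 3
B→A→C→D→E: max(3, 8, 3, 9) = 9
B→A→C→E: max(3, 8, 7) = 8
Best route has worst link 3.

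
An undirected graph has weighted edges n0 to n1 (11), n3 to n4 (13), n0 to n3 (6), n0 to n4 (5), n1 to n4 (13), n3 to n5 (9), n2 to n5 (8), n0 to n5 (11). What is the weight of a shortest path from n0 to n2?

19

Paths from n0 to n2:
n0 -> n4 -> n3 -> n5 -> n2: 5 + 13 + 9 + 8 = 35
n0 -> n5 -> n2: 11 + 8 = 19
n0 -> n1 -> n4 -> n3 -> n5 -> n2: 11 + 13 + 13 + 9 + 8 = 54
n0 -> n3 -> n5 -> n2: 6 + 9 + 8 = 23
Shortest: 19.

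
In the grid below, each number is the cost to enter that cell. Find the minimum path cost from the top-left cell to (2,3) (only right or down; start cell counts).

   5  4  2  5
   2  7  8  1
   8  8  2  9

26

Take r0c0 r0c1 r0c2 r0c3 r1c3 r2c3 for a total of 5 + 4 + 2 + 5 + 1 + 9 = 26.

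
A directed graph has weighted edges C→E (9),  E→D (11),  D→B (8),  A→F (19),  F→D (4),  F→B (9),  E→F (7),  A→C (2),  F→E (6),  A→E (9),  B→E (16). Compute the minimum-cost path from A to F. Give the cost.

16

Paths from A to F:
A→E→F: 9 + 7 = 16
A→C→E→F: 2 + 9 + 7 = 18
A→F: 19
Shortest: 16.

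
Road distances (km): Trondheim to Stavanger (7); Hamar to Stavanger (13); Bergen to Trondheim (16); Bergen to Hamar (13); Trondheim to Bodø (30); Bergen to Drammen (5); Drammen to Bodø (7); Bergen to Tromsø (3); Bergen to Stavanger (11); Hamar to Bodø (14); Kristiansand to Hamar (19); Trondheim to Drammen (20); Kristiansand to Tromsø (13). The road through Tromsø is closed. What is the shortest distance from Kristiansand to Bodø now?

Comparing a few candidate routes:
Kristiansand -> Hamar -> Bodø: 19 + 14 = 33
Kristiansand -> Hamar -> Stavanger -> Bergen -> Drammen -> Bodø: 19 + 13 + 11 + 5 + 7 = 55
Kristiansand -> Hamar -> Bergen -> Drammen -> Bodø: 19 + 13 + 5 + 7 = 44
Shortest: 33 km.

33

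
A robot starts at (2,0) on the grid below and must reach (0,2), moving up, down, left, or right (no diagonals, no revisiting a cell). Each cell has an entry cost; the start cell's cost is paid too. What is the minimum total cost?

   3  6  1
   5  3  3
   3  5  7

Cheapest: [2,0]→[1,0]→[1,1]→[1,2]→[0,2]
  3 + 5 + 3 + 3 + 1 = 15

15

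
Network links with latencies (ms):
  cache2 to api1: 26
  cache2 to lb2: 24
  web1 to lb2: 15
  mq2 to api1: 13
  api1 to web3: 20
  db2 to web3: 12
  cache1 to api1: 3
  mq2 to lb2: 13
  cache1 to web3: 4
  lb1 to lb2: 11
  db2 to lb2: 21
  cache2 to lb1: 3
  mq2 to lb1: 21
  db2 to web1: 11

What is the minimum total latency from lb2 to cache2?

14

Checking several routes:
lb2-mq2-api1-cache2: 13 + 13 + 26 = 52
lb2-mq2-lb1-cache2: 13 + 21 + 3 = 37
lb2-db2-web3-cache1-api1-cache2: 21 + 12 + 4 + 3 + 26 = 66
lb2-cache2: 24
lb2-lb1-cache2: 11 + 3 = 14
The minimum is 14 ms.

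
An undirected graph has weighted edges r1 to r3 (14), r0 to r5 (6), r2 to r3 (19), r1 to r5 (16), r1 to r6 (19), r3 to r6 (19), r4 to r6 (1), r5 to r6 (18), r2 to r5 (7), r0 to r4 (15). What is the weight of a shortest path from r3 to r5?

Comparing a few candidate routes:
r3 → r2 → r5: 19 + 7 = 26
r3 → r1 → r5: 14 + 16 = 30
r3 → r6 → r5: 19 + 18 = 37
Best route has total 26.

26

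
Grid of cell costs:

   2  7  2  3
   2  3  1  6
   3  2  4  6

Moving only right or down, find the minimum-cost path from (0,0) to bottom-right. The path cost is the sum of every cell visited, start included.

Path [0,0] → [1,0] → [1,1] → [1,2] → [2,2] → [2,3]: 2 + 2 + 3 + 1 + 4 + 6 = 18.
For comparison, the top-then-right route costs 26.

18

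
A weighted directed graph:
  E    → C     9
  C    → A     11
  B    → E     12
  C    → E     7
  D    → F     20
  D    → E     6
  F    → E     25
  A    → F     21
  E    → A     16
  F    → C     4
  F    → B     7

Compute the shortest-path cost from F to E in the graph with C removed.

Candidate routes:
F-B-E: 7 + 12 = 19
F-E: 25
Shortest: 19.

19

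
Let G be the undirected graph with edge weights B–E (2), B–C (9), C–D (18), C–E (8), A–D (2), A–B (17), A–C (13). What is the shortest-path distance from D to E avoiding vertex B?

23

Candidate routes:
D → A → C → E: 2 + 13 + 8 = 23
D → C → E: 18 + 8 = 26
The minimum is 23.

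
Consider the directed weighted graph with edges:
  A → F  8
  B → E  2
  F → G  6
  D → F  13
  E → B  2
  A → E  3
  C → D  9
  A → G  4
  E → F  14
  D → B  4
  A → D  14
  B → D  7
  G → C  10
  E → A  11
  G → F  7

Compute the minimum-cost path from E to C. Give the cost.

Checking several routes:
E-A-G-C: 11 + 4 + 10 = 25
E-F-G-C: 14 + 6 + 10 = 30
E-A-F-G-C: 11 + 8 + 6 + 10 = 35
Best route has total 25.

25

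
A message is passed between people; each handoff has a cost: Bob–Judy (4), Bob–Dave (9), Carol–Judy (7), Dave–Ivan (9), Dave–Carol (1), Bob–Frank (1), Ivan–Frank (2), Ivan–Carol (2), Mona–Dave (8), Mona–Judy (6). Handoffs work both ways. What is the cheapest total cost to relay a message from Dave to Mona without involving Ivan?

Routes from Dave to Mona avoiding Ivan:
Dave → Carol → Judy → Mona: 1 + 7 + 6 = 14
Dave → Bob → Judy → Mona: 9 + 4 + 6 = 19
Dave → Mona: 8
The minimum is 8.

8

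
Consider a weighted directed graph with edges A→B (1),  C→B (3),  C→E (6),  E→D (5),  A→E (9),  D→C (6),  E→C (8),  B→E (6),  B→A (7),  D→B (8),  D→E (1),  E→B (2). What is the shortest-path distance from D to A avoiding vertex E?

Candidate routes:
D-C-B-A: 6 + 3 + 7 = 16
D-B-A: 8 + 7 = 15
Best route has total 15.

15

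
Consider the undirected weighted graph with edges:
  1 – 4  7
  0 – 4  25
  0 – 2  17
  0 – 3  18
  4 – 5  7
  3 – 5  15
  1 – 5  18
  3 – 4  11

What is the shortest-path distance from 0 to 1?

A few of the 0→1 routes:
0 → 3 → 4 → 1: 18 + 11 + 7 = 36
0 → 4 → 5 → 1: 25 + 7 + 18 = 50
0 → 4 → 1: 25 + 7 = 32
0 → 3 → 5 → 4 → 1: 18 + 15 + 7 + 7 = 47
0 → 3 → 5 → 1: 18 + 15 + 18 = 51
Best route has total 32.

32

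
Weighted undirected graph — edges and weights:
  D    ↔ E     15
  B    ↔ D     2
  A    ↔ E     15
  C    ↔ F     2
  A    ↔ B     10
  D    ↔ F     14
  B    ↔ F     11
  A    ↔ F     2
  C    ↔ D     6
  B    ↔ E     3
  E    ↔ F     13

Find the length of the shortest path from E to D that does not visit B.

15

Comparing a few candidate routes:
E→D: 15
E→F→C→D: 13 + 2 + 6 = 21
E→A→F→C→D: 15 + 2 + 2 + 6 = 25
Shortest: 15.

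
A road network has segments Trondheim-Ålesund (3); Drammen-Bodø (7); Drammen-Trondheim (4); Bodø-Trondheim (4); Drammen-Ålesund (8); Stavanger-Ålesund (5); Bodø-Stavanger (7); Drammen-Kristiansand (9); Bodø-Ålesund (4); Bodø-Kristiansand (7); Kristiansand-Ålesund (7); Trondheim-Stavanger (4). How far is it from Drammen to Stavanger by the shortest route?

8

Some routes from Drammen to Stavanger:
Drammen -> Bodø -> Stavanger: 7 + 7 = 14
Drammen -> Ålesund -> Stavanger: 8 + 5 = 13
Drammen -> Trondheim -> Stavanger: 4 + 4 = 8
Drammen -> Trondheim -> Bodø -> Stavanger: 4 + 4 + 7 = 15
Drammen -> Trondheim -> Ålesund -> Stavanger: 4 + 3 + 5 = 12
The minimum is 8 mi.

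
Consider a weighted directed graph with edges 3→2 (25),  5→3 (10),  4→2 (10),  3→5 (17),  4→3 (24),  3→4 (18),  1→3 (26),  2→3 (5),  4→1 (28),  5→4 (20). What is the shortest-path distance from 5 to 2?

Candidate routes:
5-4-3-2: 20 + 24 + 25 = 69
5-3-2: 10 + 25 = 35
5-3-4-2: 10 + 18 + 10 = 38
5-4-1-3-2: 20 + 28 + 26 + 25 = 99
5-4-2: 20 + 10 = 30
Best route has total 30.

30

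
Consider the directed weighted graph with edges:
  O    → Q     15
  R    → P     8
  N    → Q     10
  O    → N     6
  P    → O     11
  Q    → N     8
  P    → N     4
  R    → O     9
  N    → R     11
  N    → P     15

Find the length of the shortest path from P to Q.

14

Paths from P to Q:
P-O-Q: 11 + 15 = 26
P-N-R-O-Q: 4 + 11 + 9 + 15 = 39
P-N-Q: 4 + 10 = 14
P-O-N-Q: 11 + 6 + 10 = 27
Shortest: 14.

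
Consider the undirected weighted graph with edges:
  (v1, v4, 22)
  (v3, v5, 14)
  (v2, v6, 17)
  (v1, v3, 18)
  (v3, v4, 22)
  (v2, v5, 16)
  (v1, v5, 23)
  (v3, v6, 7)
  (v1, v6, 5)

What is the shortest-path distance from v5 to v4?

36

A few of the v5→v4 routes:
v5 -> v1 -> v4: 23 + 22 = 45
v5 -> v3 -> v6 -> v1 -> v4: 14 + 7 + 5 + 22 = 48
v5 -> v3 -> v4: 14 + 22 = 36
v5 -> v3 -> v1 -> v4: 14 + 18 + 22 = 54
The minimum is 36.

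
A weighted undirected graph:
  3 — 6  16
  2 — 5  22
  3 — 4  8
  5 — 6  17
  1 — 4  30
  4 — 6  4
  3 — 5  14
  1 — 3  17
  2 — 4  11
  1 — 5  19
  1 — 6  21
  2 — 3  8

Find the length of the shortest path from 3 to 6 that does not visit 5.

12

Checking several routes:
3→4→6: 8 + 4 = 12
3→2→4→6: 8 + 11 + 4 = 23
3→6: 16
Shortest: 12.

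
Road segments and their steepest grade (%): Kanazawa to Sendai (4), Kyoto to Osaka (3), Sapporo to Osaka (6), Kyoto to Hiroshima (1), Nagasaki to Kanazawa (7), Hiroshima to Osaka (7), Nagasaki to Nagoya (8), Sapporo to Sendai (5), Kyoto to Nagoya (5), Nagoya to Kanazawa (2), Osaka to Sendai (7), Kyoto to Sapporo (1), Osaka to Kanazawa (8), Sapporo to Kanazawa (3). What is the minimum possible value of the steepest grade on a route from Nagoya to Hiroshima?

Checking several routes:
Nagoya - Kyoto - Hiroshima: max(5, 1) = 5
Nagoya - Kanazawa - Sendai - Sapporo - Kyoto - Hiroshima: max(2, 4, 5, 1, 1) = 5
Nagoya - Kanazawa - Sapporo - Osaka - Kyoto - Hiroshima: max(2, 3, 6, 3, 1) = 6
Nagoya - Kanazawa - Sapporo - Kyoto - Hiroshima: max(2, 3, 1, 1) = 3
The minimum achievable maximum is 3%.

3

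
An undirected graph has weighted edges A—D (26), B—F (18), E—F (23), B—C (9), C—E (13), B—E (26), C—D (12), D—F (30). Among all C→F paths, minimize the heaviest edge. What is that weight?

Routes from C to F:
C→E→F: max(13, 23) = 23
C→D→F: max(12, 30) = 30
C→B→E→F: max(9, 26, 23) = 26
C→B→F: max(9, 18) = 18
C→E→B→F: max(13, 26, 18) = 26
Best route has worst link 18.

18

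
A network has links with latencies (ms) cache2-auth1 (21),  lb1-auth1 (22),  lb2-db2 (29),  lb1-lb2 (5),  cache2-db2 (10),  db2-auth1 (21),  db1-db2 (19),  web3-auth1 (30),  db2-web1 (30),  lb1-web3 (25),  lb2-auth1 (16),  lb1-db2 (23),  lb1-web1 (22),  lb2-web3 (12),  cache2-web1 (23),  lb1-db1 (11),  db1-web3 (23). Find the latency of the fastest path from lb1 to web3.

Checking several routes:
lb1 → db1 → web3: 11 + 23 = 34
lb1 → lb2 → web3: 5 + 12 = 17
lb1 → web3: 25
lb1 → auth1 → lb2 → web3: 22 + 16 + 12 = 50
Best route has total 17 ms.

17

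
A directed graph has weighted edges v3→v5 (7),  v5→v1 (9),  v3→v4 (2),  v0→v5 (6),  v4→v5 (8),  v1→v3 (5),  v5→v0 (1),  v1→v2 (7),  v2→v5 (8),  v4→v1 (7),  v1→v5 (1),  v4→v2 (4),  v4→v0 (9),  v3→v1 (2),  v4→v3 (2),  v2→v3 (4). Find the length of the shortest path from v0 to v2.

22

Paths from v0 to v2:
v0 → v5 → v1 → v2: 6 + 9 + 7 = 22
v0 → v5 → v1 → v3 → v4 → v2: 6 + 9 + 5 + 2 + 4 = 26
The minimum is 22.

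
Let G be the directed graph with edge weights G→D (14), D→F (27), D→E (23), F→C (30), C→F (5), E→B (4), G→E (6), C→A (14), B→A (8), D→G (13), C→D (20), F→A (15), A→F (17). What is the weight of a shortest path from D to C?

57

Paths from D to C:
D-F-C: 27 + 30 = 57
D-G-E-B-A-F-C: 13 + 6 + 4 + 8 + 17 + 30 = 78
D-E-B-A-F-C: 23 + 4 + 8 + 17 + 30 = 82
Shortest: 57.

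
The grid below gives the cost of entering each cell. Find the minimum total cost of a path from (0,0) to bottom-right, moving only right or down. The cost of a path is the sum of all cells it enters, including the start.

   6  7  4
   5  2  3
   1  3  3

Cheapest: (0,0)→(1,0)→(2,0)→(2,1)→(2,2)
  6 + 5 + 1 + 3 + 3 = 18

18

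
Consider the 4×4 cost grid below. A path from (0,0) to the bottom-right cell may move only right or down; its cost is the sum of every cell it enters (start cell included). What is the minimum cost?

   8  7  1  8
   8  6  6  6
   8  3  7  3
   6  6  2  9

Take r0c0 -> r0c1 -> r0c2 -> r1c2 -> r1c3 -> r2c3 -> r3c3 for a total of 8 + 7 + 1 + 6 + 6 + 3 + 9 = 40.

40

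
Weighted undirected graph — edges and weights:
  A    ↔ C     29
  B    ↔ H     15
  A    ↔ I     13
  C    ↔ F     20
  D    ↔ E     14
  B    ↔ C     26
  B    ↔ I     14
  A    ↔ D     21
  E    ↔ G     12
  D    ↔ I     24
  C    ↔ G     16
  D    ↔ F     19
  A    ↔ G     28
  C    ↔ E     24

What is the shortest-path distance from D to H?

A few of the D→H routes:
D → I → B → H: 24 + 14 + 15 = 53
D → A → C → B → H: 21 + 29 + 26 + 15 = 91
D → E → G → C → B → H: 14 + 12 + 16 + 26 + 15 = 83
D → F → C → B → H: 19 + 20 + 26 + 15 = 80
D → E → C → B → H: 14 + 24 + 26 + 15 = 79
D → A → I → B → H: 21 + 13 + 14 + 15 = 63
The minimum is 53.

53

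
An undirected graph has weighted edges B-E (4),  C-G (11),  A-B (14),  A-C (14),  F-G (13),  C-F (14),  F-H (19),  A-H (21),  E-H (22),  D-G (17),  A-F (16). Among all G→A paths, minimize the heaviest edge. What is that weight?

14

Checking several routes:
G→C→F→A: max(11, 14, 16) = 16
G→C→A: max(11, 14) = 14
G→F→A: max(13, 16) = 16
G→C→F→H→A: max(11, 14, 19, 21) = 21
G→F→C→A: max(13, 14, 14) = 14
The minimum achievable maximum is 14.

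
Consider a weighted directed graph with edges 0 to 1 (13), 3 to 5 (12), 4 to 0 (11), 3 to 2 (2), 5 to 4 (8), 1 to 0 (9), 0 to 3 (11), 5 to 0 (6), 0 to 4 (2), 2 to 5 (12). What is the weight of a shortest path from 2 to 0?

Paths from 2 to 0:
2-5-0: 12 + 6 = 18
2-5-4-0: 12 + 8 + 11 = 31
Shortest: 18.

18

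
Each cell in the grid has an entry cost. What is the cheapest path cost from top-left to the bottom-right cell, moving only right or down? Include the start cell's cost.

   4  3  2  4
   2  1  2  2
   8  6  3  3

Best path: r0c0 -> r1c0 -> r1c1 -> r1c2 -> r1c3 -> r2c3
Cost: 4 + 2 + 1 + 2 + 2 + 3 = 14
(Top row then right column would cost 18.)

14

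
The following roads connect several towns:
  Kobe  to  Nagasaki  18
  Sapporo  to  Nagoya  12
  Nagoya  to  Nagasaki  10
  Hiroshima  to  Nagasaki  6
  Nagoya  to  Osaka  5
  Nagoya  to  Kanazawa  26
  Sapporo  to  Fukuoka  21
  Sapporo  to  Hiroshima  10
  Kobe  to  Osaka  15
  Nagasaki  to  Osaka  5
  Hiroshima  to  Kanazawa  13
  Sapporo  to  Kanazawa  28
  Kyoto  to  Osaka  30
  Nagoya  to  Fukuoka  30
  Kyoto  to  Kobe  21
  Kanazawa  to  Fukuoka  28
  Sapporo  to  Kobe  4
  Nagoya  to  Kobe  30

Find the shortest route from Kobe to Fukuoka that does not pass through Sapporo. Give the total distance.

Comparing a few candidate routes:
Kobe -> Nagasaki -> Osaka -> Nagoya -> Fukuoka: 18 + 5 + 5 + 30 = 58
Kobe -> Nagasaki -> Nagoya -> Fukuoka: 18 + 10 + 30 = 58
Kobe -> Osaka -> Nagoya -> Fukuoka: 15 + 5 + 30 = 50
Best route has total 50.

50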